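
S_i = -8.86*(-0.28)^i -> [-8.86, 2.48, -0.69, 0.19, -0.05]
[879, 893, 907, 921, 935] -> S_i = 879 + 14*i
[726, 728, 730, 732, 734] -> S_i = 726 + 2*i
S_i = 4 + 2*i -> [4, 6, 8, 10, 12]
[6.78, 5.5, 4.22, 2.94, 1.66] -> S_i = 6.78 + -1.28*i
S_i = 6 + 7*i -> [6, 13, 20, 27, 34]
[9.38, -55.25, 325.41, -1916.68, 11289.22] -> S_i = 9.38*(-5.89)^i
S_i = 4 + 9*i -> [4, 13, 22, 31, 40]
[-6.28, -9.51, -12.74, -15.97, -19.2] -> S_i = -6.28 + -3.23*i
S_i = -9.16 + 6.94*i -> [-9.16, -2.22, 4.72, 11.66, 18.6]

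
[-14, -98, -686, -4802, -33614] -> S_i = -14*7^i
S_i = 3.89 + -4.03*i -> [3.89, -0.14, -4.17, -8.2, -12.23]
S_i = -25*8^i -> [-25, -200, -1600, -12800, -102400]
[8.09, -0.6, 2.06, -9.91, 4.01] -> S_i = Random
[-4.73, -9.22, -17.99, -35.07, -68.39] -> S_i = -4.73*1.95^i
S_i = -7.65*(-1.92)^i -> [-7.65, 14.69, -28.2, 54.15, -103.96]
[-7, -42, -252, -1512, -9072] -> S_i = -7*6^i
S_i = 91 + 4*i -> [91, 95, 99, 103, 107]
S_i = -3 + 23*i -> [-3, 20, 43, 66, 89]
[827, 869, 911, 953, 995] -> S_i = 827 + 42*i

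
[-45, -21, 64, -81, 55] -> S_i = Random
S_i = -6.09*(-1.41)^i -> [-6.09, 8.59, -12.11, 17.07, -24.07]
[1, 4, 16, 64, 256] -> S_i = 1*4^i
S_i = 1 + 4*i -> [1, 5, 9, 13, 17]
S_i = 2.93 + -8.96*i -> [2.93, -6.03, -14.99, -23.95, -32.91]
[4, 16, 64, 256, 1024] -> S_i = 4*4^i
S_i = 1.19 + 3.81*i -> [1.19, 5.0, 8.81, 12.62, 16.43]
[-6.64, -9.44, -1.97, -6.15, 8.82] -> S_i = Random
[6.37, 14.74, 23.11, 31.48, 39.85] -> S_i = 6.37 + 8.37*i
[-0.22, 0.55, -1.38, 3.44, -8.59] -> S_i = -0.22*(-2.50)^i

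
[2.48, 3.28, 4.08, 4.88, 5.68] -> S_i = 2.48 + 0.80*i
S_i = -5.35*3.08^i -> [-5.35, -16.48, -50.75, -156.32, -481.46]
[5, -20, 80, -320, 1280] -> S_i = 5*-4^i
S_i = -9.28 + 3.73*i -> [-9.28, -5.55, -1.82, 1.91, 5.64]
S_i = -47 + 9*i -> [-47, -38, -29, -20, -11]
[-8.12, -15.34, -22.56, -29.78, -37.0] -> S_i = -8.12 + -7.22*i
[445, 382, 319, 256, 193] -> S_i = 445 + -63*i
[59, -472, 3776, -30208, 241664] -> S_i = 59*-8^i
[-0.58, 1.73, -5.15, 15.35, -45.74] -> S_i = -0.58*(-2.98)^i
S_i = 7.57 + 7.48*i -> [7.57, 15.05, 22.53, 30.01, 37.49]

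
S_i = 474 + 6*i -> [474, 480, 486, 492, 498]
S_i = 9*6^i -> [9, 54, 324, 1944, 11664]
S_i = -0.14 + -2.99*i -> [-0.14, -3.13, -6.12, -9.11, -12.1]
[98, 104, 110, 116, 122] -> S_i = 98 + 6*i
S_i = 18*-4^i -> [18, -72, 288, -1152, 4608]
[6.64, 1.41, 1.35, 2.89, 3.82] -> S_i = Random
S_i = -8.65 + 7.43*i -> [-8.65, -1.22, 6.21, 13.64, 21.07]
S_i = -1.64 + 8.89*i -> [-1.64, 7.25, 16.14, 25.03, 33.92]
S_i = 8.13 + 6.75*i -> [8.13, 14.88, 21.63, 28.38, 35.13]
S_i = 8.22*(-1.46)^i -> [8.22, -12.0, 17.52, -25.58, 37.35]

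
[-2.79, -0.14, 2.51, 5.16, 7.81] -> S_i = -2.79 + 2.65*i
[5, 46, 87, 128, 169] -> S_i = 5 + 41*i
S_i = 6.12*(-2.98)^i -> [6.12, -18.24, 54.35, -161.96, 482.63]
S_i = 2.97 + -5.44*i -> [2.97, -2.47, -7.91, -13.35, -18.79]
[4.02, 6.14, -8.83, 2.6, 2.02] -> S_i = Random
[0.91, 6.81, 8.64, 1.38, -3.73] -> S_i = Random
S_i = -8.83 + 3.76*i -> [-8.83, -5.07, -1.31, 2.45, 6.21]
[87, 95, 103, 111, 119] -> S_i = 87 + 8*i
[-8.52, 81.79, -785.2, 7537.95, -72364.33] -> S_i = -8.52*(-9.60)^i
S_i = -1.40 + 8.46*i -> [-1.4, 7.06, 15.52, 23.98, 32.44]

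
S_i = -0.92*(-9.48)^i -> [-0.92, 8.72, -82.68, 783.81, -7430.55]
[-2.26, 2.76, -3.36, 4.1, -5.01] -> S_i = -2.26*(-1.22)^i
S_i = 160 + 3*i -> [160, 163, 166, 169, 172]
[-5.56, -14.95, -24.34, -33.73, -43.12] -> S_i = -5.56 + -9.39*i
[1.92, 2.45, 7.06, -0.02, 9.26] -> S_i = Random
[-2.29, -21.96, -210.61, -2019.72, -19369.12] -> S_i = -2.29*9.59^i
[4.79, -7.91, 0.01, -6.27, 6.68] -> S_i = Random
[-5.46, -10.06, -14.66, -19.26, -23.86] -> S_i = -5.46 + -4.60*i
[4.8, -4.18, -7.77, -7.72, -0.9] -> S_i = Random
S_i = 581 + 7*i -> [581, 588, 595, 602, 609]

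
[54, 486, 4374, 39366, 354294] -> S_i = 54*9^i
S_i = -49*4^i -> [-49, -196, -784, -3136, -12544]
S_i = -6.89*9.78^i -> [-6.89, -67.38, -659.02, -6445.19, -63033.97]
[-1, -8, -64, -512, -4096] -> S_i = -1*8^i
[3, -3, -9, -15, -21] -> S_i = 3 + -6*i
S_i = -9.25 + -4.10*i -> [-9.25, -13.35, -17.45, -21.55, -25.65]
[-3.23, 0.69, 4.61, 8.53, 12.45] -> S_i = -3.23 + 3.92*i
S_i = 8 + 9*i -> [8, 17, 26, 35, 44]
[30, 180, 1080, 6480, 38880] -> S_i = 30*6^i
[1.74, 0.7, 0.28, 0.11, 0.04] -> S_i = 1.74*0.40^i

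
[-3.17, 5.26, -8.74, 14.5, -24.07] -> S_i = -3.17*(-1.66)^i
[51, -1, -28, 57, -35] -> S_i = Random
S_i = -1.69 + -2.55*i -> [-1.69, -4.24, -6.79, -9.34, -11.89]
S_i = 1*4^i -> [1, 4, 16, 64, 256]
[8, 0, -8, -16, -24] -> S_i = 8 + -8*i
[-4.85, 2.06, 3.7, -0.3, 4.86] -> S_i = Random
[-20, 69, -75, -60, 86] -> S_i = Random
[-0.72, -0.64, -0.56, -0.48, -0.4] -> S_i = -0.72 + 0.08*i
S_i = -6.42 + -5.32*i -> [-6.42, -11.74, -17.06, -22.38, -27.7]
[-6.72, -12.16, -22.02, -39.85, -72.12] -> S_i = -6.72*1.81^i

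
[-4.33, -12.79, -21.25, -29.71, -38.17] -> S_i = -4.33 + -8.46*i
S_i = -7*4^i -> [-7, -28, -112, -448, -1792]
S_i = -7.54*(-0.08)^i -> [-7.54, 0.6, -0.05, 0.0, -0.0]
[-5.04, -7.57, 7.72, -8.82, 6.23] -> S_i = Random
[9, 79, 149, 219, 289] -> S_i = 9 + 70*i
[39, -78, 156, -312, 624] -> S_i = 39*-2^i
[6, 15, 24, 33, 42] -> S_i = 6 + 9*i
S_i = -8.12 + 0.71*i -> [-8.12, -7.41, -6.7, -5.99, -5.28]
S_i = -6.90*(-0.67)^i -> [-6.9, 4.62, -3.1, 2.08, -1.39]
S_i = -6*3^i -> [-6, -18, -54, -162, -486]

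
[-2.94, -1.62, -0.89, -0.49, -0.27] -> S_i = -2.94*0.55^i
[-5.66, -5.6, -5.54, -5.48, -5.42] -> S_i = -5.66 + 0.06*i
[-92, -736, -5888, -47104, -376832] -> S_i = -92*8^i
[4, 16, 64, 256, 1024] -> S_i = 4*4^i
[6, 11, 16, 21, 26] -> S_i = 6 + 5*i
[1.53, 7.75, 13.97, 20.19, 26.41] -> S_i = 1.53 + 6.22*i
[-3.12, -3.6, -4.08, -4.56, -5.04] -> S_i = -3.12 + -0.48*i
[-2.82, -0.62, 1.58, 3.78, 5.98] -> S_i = -2.82 + 2.20*i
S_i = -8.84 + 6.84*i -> [-8.84, -2.0, 4.84, 11.68, 18.52]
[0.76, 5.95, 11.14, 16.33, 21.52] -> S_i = 0.76 + 5.19*i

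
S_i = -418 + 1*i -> [-418, -417, -416, -415, -414]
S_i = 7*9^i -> [7, 63, 567, 5103, 45927]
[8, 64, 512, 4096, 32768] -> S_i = 8*8^i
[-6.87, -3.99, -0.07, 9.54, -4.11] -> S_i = Random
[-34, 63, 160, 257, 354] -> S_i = -34 + 97*i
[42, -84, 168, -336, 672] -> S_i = 42*-2^i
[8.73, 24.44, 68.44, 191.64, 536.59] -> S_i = 8.73*2.80^i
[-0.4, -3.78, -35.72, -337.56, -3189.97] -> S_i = -0.40*9.45^i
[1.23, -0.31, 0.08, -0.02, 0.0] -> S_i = 1.23*(-0.25)^i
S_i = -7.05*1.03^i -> [-7.05, -7.26, -7.48, -7.7, -7.93]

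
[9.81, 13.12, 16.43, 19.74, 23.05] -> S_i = 9.81 + 3.31*i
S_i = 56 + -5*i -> [56, 51, 46, 41, 36]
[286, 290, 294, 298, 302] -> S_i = 286 + 4*i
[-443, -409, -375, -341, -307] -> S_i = -443 + 34*i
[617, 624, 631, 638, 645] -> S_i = 617 + 7*i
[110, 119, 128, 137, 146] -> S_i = 110 + 9*i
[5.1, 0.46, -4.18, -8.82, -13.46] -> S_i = 5.10 + -4.64*i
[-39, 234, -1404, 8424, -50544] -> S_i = -39*-6^i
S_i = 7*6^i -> [7, 42, 252, 1512, 9072]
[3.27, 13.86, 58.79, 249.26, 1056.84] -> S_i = 3.27*4.24^i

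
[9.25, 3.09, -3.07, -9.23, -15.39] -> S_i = 9.25 + -6.16*i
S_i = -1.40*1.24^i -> [-1.4, -1.74, -2.15, -2.67, -3.31]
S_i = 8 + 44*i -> [8, 52, 96, 140, 184]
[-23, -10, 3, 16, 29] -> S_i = -23 + 13*i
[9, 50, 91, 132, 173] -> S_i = 9 + 41*i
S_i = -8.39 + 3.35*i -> [-8.39, -5.04, -1.69, 1.66, 5.01]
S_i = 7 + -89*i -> [7, -82, -171, -260, -349]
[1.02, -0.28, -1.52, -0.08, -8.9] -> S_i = Random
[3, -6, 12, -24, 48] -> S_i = 3*-2^i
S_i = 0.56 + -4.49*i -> [0.56, -3.93, -8.42, -12.91, -17.4]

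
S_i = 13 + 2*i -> [13, 15, 17, 19, 21]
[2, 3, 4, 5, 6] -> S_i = 2 + 1*i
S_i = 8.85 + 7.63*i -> [8.85, 16.48, 24.11, 31.74, 39.37]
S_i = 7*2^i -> [7, 14, 28, 56, 112]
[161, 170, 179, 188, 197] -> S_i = 161 + 9*i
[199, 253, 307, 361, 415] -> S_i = 199 + 54*i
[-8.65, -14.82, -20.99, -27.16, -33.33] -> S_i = -8.65 + -6.17*i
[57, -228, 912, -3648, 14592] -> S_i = 57*-4^i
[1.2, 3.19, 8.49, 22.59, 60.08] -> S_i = 1.20*2.66^i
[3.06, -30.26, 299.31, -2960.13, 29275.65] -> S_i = 3.06*(-9.89)^i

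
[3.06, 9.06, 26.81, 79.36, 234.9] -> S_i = 3.06*2.96^i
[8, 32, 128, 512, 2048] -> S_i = 8*4^i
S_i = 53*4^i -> [53, 212, 848, 3392, 13568]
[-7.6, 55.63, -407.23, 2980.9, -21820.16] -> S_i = -7.60*(-7.32)^i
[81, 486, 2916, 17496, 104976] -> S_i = 81*6^i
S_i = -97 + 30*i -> [-97, -67, -37, -7, 23]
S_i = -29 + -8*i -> [-29, -37, -45, -53, -61]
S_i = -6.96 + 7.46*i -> [-6.96, 0.5, 7.96, 15.42, 22.88]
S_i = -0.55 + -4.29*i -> [-0.55, -4.84, -9.13, -13.42, -17.71]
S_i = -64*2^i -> [-64, -128, -256, -512, -1024]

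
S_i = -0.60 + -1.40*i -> [-0.6, -2.0, -3.4, -4.8, -6.2]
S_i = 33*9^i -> [33, 297, 2673, 24057, 216513]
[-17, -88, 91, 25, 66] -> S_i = Random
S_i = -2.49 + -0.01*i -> [-2.49, -2.5, -2.51, -2.52, -2.53]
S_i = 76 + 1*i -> [76, 77, 78, 79, 80]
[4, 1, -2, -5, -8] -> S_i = 4 + -3*i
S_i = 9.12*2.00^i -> [9.12, 18.24, 36.48, 72.96, 145.92]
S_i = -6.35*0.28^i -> [-6.35, -1.78, -0.5, -0.14, -0.04]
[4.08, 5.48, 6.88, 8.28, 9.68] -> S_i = 4.08 + 1.40*i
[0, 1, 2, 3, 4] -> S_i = 0 + 1*i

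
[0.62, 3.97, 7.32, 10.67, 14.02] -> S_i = 0.62 + 3.35*i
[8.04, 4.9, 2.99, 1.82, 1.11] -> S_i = 8.04*0.61^i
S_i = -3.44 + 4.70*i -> [-3.44, 1.26, 5.96, 10.66, 15.36]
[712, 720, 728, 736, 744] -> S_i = 712 + 8*i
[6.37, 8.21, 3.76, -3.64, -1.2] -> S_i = Random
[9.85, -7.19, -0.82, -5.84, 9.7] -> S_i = Random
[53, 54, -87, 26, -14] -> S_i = Random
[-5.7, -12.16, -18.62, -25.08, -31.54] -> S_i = -5.70 + -6.46*i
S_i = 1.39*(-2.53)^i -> [1.39, -3.52, 8.9, -22.51, 56.95]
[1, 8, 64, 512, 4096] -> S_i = 1*8^i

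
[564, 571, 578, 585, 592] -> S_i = 564 + 7*i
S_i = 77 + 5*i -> [77, 82, 87, 92, 97]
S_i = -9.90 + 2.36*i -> [-9.9, -7.54, -5.18, -2.82, -0.46]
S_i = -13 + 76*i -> [-13, 63, 139, 215, 291]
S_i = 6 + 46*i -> [6, 52, 98, 144, 190]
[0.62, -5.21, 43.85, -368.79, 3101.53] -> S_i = 0.62*(-8.41)^i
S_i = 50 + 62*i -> [50, 112, 174, 236, 298]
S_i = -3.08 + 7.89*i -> [-3.08, 4.81, 12.7, 20.59, 28.48]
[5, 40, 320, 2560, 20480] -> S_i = 5*8^i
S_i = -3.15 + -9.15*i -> [-3.15, -12.3, -21.45, -30.6, -39.75]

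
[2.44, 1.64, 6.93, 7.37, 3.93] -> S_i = Random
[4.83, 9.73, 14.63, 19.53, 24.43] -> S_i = 4.83 + 4.90*i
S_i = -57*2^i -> [-57, -114, -228, -456, -912]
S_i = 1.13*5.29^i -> [1.13, 5.98, 31.62, 167.28, 884.91]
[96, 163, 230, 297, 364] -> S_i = 96 + 67*i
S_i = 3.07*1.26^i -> [3.07, 3.87, 4.87, 6.14, 7.74]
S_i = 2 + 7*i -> [2, 9, 16, 23, 30]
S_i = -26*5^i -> [-26, -130, -650, -3250, -16250]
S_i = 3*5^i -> [3, 15, 75, 375, 1875]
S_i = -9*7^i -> [-9, -63, -441, -3087, -21609]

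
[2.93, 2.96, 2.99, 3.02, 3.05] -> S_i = 2.93*1.01^i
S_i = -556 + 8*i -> [-556, -548, -540, -532, -524]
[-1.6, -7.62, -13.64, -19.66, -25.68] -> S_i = -1.60 + -6.02*i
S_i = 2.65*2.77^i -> [2.65, 7.34, 20.33, 56.32, 156.01]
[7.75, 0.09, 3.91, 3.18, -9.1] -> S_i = Random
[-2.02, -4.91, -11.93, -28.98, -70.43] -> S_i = -2.02*2.43^i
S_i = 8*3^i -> [8, 24, 72, 216, 648]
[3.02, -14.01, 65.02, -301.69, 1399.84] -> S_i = 3.02*(-4.64)^i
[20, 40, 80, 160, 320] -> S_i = 20*2^i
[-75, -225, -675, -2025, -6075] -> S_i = -75*3^i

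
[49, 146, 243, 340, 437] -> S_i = 49 + 97*i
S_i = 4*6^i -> [4, 24, 144, 864, 5184]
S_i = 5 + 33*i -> [5, 38, 71, 104, 137]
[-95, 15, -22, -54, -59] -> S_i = Random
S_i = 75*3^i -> [75, 225, 675, 2025, 6075]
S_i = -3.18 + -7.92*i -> [-3.18, -11.1, -19.02, -26.94, -34.86]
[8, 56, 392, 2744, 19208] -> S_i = 8*7^i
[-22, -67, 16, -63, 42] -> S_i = Random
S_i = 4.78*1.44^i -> [4.78, 6.88, 9.91, 14.27, 20.55]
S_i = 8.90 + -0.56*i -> [8.9, 8.34, 7.78, 7.22, 6.66]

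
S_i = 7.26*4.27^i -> [7.26, 31.0, 132.37, 565.22, 2413.5]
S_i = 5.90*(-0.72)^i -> [5.9, -4.25, 3.06, -2.2, 1.59]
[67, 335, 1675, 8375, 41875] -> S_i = 67*5^i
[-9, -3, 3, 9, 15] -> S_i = -9 + 6*i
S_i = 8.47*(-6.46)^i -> [8.47, -54.72, 353.47, -2283.39, 14750.73]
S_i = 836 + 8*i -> [836, 844, 852, 860, 868]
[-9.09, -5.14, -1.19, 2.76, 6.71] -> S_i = -9.09 + 3.95*i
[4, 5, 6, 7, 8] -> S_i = 4 + 1*i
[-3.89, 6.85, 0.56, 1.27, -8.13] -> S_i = Random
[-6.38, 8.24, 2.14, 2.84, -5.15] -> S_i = Random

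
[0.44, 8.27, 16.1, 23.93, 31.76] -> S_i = 0.44 + 7.83*i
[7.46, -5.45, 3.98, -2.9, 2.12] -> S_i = 7.46*(-0.73)^i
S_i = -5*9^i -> [-5, -45, -405, -3645, -32805]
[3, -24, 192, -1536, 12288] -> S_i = 3*-8^i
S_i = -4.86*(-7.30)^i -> [-4.86, 35.48, -258.99, 1890.62, -13801.55]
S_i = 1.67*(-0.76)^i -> [1.67, -1.27, 0.96, -0.73, 0.56]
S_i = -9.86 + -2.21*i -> [-9.86, -12.07, -14.28, -16.49, -18.7]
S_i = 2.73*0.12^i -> [2.73, 0.33, 0.04, 0.0, 0.0]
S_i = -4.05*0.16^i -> [-4.05, -0.65, -0.1, -0.02, -0.0]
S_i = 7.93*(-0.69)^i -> [7.93, -5.47, 3.78, -2.61, 1.8]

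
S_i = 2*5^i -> [2, 10, 50, 250, 1250]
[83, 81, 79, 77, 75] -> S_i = 83 + -2*i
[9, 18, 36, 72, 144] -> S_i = 9*2^i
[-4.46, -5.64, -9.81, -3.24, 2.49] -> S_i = Random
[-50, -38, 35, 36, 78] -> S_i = Random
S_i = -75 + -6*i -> [-75, -81, -87, -93, -99]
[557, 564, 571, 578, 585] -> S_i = 557 + 7*i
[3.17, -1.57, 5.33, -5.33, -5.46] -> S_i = Random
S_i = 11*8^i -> [11, 88, 704, 5632, 45056]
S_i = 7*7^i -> [7, 49, 343, 2401, 16807]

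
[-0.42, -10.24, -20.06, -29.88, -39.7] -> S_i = -0.42 + -9.82*i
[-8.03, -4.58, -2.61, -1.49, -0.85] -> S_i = -8.03*0.57^i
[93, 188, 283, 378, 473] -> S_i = 93 + 95*i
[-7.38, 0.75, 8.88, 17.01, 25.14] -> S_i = -7.38 + 8.13*i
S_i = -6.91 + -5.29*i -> [-6.91, -12.2, -17.49, -22.78, -28.07]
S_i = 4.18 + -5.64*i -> [4.18, -1.46, -7.1, -12.74, -18.38]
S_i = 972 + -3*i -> [972, 969, 966, 963, 960]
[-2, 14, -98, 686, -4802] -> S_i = -2*-7^i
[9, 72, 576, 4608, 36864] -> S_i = 9*8^i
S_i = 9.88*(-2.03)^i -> [9.88, -20.06, 40.71, -82.65, 167.78]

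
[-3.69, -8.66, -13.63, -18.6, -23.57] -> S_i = -3.69 + -4.97*i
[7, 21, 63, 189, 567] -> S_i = 7*3^i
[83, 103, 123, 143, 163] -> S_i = 83 + 20*i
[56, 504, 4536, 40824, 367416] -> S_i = 56*9^i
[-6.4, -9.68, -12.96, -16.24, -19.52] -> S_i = -6.40 + -3.28*i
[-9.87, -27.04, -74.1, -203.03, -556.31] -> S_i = -9.87*2.74^i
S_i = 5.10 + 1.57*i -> [5.1, 6.67, 8.24, 9.81, 11.38]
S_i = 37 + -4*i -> [37, 33, 29, 25, 21]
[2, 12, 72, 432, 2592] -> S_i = 2*6^i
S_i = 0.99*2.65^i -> [0.99, 2.62, 6.95, 18.42, 48.82]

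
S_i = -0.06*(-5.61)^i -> [-0.06, 0.34, -1.89, 10.59, -59.43]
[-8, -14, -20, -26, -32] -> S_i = -8 + -6*i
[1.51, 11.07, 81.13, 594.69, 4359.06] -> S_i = 1.51*7.33^i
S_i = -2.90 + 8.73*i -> [-2.9, 5.83, 14.56, 23.29, 32.02]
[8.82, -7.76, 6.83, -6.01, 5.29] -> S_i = 8.82*(-0.88)^i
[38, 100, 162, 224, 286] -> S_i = 38 + 62*i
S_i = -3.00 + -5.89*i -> [-3.0, -8.89, -14.78, -20.67, -26.56]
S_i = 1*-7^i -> [1, -7, 49, -343, 2401]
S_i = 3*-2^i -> [3, -6, 12, -24, 48]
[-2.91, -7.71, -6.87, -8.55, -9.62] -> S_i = Random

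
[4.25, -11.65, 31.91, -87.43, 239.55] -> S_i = 4.25*(-2.74)^i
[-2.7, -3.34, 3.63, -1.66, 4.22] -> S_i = Random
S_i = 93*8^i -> [93, 744, 5952, 47616, 380928]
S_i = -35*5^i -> [-35, -175, -875, -4375, -21875]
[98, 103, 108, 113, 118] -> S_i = 98 + 5*i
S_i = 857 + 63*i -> [857, 920, 983, 1046, 1109]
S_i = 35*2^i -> [35, 70, 140, 280, 560]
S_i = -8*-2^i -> [-8, 16, -32, 64, -128]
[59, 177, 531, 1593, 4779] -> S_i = 59*3^i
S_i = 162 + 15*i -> [162, 177, 192, 207, 222]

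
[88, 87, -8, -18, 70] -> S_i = Random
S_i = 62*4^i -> [62, 248, 992, 3968, 15872]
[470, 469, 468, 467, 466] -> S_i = 470 + -1*i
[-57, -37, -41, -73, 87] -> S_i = Random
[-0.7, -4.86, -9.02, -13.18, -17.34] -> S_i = -0.70 + -4.16*i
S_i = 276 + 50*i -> [276, 326, 376, 426, 476]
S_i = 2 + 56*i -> [2, 58, 114, 170, 226]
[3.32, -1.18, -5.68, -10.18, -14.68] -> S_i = 3.32 + -4.50*i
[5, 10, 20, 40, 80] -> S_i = 5*2^i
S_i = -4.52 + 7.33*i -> [-4.52, 2.81, 10.14, 17.47, 24.8]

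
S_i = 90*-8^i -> [90, -720, 5760, -46080, 368640]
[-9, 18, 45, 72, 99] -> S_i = -9 + 27*i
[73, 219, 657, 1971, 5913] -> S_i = 73*3^i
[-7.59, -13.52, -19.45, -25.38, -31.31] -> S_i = -7.59 + -5.93*i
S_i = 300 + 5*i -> [300, 305, 310, 315, 320]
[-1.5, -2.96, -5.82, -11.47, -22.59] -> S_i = -1.50*1.97^i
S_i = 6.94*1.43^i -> [6.94, 9.92, 14.19, 20.29, 29.02]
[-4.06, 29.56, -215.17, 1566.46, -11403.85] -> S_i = -4.06*(-7.28)^i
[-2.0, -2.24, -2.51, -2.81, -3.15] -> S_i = -2.00*1.12^i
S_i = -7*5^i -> [-7, -35, -175, -875, -4375]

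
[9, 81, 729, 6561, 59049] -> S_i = 9*9^i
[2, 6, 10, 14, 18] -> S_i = 2 + 4*i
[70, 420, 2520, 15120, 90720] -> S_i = 70*6^i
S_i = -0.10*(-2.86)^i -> [-0.1, 0.29, -0.82, 2.34, -6.69]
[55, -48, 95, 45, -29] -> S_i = Random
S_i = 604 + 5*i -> [604, 609, 614, 619, 624]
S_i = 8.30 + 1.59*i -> [8.3, 9.89, 11.48, 13.07, 14.66]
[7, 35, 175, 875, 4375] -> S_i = 7*5^i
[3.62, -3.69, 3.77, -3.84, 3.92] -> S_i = 3.62*(-1.02)^i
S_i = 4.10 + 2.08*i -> [4.1, 6.18, 8.26, 10.34, 12.42]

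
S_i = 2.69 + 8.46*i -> [2.69, 11.15, 19.61, 28.07, 36.53]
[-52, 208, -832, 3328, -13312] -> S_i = -52*-4^i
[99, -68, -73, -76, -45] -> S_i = Random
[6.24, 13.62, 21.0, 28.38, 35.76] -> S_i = 6.24 + 7.38*i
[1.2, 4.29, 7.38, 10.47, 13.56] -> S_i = 1.20 + 3.09*i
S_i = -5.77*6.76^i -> [-5.77, -39.01, -263.68, -1782.44, -12049.32]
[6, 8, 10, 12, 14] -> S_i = 6 + 2*i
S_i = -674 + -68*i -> [-674, -742, -810, -878, -946]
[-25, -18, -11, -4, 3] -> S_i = -25 + 7*i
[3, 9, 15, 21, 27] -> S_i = 3 + 6*i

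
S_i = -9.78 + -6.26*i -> [-9.78, -16.04, -22.3, -28.56, -34.82]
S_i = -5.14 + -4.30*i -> [-5.14, -9.44, -13.74, -18.04, -22.34]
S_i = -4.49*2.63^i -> [-4.49, -11.81, -31.06, -81.68, -214.82]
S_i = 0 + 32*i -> [0, 32, 64, 96, 128]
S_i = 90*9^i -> [90, 810, 7290, 65610, 590490]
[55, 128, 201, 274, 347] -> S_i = 55 + 73*i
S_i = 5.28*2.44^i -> [5.28, 12.88, 31.44, 76.7, 187.15]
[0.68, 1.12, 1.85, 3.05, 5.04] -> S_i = 0.68*1.65^i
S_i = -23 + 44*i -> [-23, 21, 65, 109, 153]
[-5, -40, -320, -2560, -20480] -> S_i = -5*8^i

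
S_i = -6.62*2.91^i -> [-6.62, -19.26, -56.06, -163.13, -474.71]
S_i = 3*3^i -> [3, 9, 27, 81, 243]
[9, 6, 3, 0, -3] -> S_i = 9 + -3*i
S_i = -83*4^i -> [-83, -332, -1328, -5312, -21248]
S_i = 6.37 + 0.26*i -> [6.37, 6.63, 6.89, 7.15, 7.41]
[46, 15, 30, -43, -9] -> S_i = Random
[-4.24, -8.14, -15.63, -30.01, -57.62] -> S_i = -4.24*1.92^i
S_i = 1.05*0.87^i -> [1.05, 0.91, 0.79, 0.69, 0.6]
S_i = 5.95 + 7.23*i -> [5.95, 13.18, 20.41, 27.64, 34.87]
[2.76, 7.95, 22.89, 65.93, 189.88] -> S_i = 2.76*2.88^i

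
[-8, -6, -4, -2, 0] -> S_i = -8 + 2*i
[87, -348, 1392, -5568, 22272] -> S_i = 87*-4^i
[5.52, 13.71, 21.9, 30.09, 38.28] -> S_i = 5.52 + 8.19*i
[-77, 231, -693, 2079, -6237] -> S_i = -77*-3^i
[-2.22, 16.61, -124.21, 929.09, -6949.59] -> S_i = -2.22*(-7.48)^i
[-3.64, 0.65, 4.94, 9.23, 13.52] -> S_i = -3.64 + 4.29*i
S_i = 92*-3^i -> [92, -276, 828, -2484, 7452]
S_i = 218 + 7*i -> [218, 225, 232, 239, 246]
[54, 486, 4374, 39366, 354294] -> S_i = 54*9^i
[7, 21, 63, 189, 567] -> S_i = 7*3^i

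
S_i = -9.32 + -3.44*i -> [-9.32, -12.76, -16.2, -19.64, -23.08]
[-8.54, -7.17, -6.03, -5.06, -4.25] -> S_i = -8.54*0.84^i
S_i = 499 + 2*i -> [499, 501, 503, 505, 507]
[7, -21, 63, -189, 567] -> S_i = 7*-3^i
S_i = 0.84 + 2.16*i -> [0.84, 3.0, 5.16, 7.32, 9.48]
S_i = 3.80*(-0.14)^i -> [3.8, -0.53, 0.07, -0.01, 0.0]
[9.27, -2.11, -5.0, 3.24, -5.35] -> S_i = Random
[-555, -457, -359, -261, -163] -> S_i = -555 + 98*i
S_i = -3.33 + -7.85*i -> [-3.33, -11.18, -19.03, -26.88, -34.73]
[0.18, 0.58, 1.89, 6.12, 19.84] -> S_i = 0.18*3.24^i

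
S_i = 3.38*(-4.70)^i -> [3.38, -15.89, 74.66, -350.92, 1649.33]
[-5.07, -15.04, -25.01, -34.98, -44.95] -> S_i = -5.07 + -9.97*i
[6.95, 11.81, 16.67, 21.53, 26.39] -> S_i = 6.95 + 4.86*i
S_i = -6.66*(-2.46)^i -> [-6.66, 16.38, -40.3, 99.15, -243.9]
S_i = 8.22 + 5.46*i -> [8.22, 13.68, 19.14, 24.6, 30.06]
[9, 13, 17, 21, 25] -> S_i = 9 + 4*i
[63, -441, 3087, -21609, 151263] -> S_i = 63*-7^i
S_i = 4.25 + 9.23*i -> [4.25, 13.48, 22.71, 31.94, 41.17]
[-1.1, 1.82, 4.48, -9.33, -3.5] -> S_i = Random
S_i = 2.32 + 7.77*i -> [2.32, 10.09, 17.86, 25.63, 33.4]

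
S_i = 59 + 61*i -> [59, 120, 181, 242, 303]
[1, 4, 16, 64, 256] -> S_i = 1*4^i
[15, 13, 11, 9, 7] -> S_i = 15 + -2*i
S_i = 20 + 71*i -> [20, 91, 162, 233, 304]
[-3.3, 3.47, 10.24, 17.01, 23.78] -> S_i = -3.30 + 6.77*i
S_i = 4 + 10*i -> [4, 14, 24, 34, 44]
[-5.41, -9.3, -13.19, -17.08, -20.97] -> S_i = -5.41 + -3.89*i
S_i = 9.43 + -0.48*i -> [9.43, 8.95, 8.47, 7.99, 7.51]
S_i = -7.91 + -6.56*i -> [-7.91, -14.47, -21.03, -27.59, -34.15]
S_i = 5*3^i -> [5, 15, 45, 135, 405]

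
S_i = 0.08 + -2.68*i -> [0.08, -2.6, -5.28, -7.96, -10.64]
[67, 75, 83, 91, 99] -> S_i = 67 + 8*i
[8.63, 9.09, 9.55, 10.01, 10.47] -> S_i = 8.63 + 0.46*i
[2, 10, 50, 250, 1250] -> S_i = 2*5^i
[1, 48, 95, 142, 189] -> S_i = 1 + 47*i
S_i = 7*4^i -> [7, 28, 112, 448, 1792]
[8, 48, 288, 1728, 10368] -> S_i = 8*6^i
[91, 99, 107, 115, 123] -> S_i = 91 + 8*i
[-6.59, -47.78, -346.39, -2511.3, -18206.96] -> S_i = -6.59*7.25^i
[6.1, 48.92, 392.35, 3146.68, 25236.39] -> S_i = 6.10*8.02^i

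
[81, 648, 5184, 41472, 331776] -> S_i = 81*8^i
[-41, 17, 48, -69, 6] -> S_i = Random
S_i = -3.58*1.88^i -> [-3.58, -6.73, -12.65, -23.79, -44.72]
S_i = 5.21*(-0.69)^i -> [5.21, -3.59, 2.48, -1.71, 1.18]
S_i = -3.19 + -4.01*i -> [-3.19, -7.2, -11.21, -15.22, -19.23]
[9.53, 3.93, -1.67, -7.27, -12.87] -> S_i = 9.53 + -5.60*i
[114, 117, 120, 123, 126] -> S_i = 114 + 3*i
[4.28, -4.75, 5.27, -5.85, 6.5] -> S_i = 4.28*(-1.11)^i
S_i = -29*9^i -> [-29, -261, -2349, -21141, -190269]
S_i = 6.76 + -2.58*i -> [6.76, 4.18, 1.6, -0.98, -3.56]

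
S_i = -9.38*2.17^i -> [-9.38, -20.35, -44.17, -95.85, -207.99]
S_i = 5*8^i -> [5, 40, 320, 2560, 20480]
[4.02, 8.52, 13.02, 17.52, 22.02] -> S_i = 4.02 + 4.50*i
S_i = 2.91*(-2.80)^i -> [2.91, -8.15, 22.81, -63.88, 178.86]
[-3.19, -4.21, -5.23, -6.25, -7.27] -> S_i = -3.19 + -1.02*i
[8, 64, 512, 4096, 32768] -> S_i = 8*8^i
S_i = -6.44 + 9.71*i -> [-6.44, 3.27, 12.98, 22.69, 32.4]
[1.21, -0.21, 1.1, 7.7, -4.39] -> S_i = Random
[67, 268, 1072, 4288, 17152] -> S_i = 67*4^i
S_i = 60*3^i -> [60, 180, 540, 1620, 4860]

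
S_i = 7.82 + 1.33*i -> [7.82, 9.15, 10.48, 11.81, 13.14]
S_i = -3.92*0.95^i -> [-3.92, -3.72, -3.54, -3.36, -3.19]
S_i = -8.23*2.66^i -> [-8.23, -21.89, -58.23, -154.9, -412.03]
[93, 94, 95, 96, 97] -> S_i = 93 + 1*i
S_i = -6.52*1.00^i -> [-6.52, -6.52, -6.52, -6.52, -6.52]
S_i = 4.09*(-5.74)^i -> [4.09, -23.48, 134.76, -773.5, 4439.88]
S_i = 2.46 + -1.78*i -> [2.46, 0.68, -1.1, -2.88, -4.66]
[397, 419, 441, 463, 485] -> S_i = 397 + 22*i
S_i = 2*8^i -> [2, 16, 128, 1024, 8192]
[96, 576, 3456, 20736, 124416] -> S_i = 96*6^i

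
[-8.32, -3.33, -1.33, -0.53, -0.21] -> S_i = -8.32*0.40^i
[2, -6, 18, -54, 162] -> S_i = 2*-3^i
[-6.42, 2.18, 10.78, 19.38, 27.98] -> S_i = -6.42 + 8.60*i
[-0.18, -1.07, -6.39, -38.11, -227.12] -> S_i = -0.18*5.96^i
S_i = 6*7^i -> [6, 42, 294, 2058, 14406]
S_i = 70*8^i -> [70, 560, 4480, 35840, 286720]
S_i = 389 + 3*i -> [389, 392, 395, 398, 401]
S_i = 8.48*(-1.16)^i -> [8.48, -9.84, 11.41, -13.24, 15.35]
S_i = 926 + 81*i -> [926, 1007, 1088, 1169, 1250]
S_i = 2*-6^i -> [2, -12, 72, -432, 2592]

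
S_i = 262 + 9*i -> [262, 271, 280, 289, 298]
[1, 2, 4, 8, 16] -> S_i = 1*2^i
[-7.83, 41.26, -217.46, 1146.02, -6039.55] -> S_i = -7.83*(-5.27)^i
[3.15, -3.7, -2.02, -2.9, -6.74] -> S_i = Random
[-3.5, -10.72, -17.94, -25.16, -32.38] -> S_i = -3.50 + -7.22*i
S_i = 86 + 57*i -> [86, 143, 200, 257, 314]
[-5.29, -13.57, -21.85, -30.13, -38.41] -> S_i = -5.29 + -8.28*i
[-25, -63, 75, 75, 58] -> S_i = Random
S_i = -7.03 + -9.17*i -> [-7.03, -16.2, -25.37, -34.54, -43.71]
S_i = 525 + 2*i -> [525, 527, 529, 531, 533]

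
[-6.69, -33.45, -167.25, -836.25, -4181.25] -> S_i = -6.69*5.00^i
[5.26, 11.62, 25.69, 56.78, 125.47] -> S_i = 5.26*2.21^i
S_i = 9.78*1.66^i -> [9.78, 16.23, 26.95, 44.74, 74.26]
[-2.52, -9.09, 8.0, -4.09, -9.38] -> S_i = Random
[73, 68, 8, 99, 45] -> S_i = Random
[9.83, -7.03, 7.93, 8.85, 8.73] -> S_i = Random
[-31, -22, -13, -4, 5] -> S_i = -31 + 9*i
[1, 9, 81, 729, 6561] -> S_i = 1*9^i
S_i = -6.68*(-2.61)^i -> [-6.68, 17.43, -45.5, 118.77, -309.98]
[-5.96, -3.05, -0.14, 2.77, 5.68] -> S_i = -5.96 + 2.91*i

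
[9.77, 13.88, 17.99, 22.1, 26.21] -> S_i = 9.77 + 4.11*i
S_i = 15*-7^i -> [15, -105, 735, -5145, 36015]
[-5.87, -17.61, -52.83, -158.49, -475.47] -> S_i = -5.87*3.00^i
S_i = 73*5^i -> [73, 365, 1825, 9125, 45625]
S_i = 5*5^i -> [5, 25, 125, 625, 3125]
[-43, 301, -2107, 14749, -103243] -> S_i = -43*-7^i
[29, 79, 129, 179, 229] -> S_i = 29 + 50*i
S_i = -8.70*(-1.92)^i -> [-8.7, 16.7, -32.07, 61.58, -118.23]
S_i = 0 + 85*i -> [0, 85, 170, 255, 340]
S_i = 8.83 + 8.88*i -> [8.83, 17.71, 26.59, 35.47, 44.35]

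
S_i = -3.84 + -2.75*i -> [-3.84, -6.59, -9.34, -12.09, -14.84]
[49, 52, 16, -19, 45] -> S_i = Random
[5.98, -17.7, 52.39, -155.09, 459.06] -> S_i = 5.98*(-2.96)^i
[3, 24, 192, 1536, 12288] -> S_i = 3*8^i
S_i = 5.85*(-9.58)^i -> [5.85, -56.04, 536.89, -5143.42, 49274.01]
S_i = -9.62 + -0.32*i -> [-9.62, -9.94, -10.26, -10.58, -10.9]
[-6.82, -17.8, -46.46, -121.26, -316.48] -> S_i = -6.82*2.61^i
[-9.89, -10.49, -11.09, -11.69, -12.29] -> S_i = -9.89 + -0.60*i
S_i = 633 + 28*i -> [633, 661, 689, 717, 745]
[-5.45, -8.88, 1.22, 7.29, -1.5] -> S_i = Random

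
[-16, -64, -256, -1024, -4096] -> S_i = -16*4^i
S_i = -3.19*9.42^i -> [-3.19, -30.05, -283.07, -2666.51, -25118.53]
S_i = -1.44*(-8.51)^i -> [-1.44, 12.25, -104.28, 887.46, -7552.33]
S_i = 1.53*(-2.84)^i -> [1.53, -4.35, 12.34, -35.05, 99.53]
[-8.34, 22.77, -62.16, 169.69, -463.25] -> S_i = -8.34*(-2.73)^i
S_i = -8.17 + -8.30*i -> [-8.17, -16.47, -24.77, -33.07, -41.37]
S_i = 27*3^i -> [27, 81, 243, 729, 2187]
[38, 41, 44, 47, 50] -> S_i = 38 + 3*i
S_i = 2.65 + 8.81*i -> [2.65, 11.46, 20.27, 29.08, 37.89]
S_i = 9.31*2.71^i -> [9.31, 25.23, 68.37, 185.29, 502.14]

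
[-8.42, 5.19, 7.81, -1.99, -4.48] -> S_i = Random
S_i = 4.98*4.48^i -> [4.98, 22.31, 99.95, 447.78, 2006.05]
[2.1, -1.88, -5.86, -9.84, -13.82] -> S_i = 2.10 + -3.98*i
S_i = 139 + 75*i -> [139, 214, 289, 364, 439]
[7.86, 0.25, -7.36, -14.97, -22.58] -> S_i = 7.86 + -7.61*i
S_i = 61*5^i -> [61, 305, 1525, 7625, 38125]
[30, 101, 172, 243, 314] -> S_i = 30 + 71*i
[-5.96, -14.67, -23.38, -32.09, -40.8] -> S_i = -5.96 + -8.71*i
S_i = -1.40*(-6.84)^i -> [-1.4, 9.58, -65.5, 448.02, -3064.45]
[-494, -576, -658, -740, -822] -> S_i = -494 + -82*i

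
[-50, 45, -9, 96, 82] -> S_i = Random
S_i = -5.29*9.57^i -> [-5.29, -50.63, -484.48, -4636.51, -44371.43]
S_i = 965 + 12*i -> [965, 977, 989, 1001, 1013]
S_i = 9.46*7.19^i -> [9.46, 68.02, 489.05, 3516.23, 25281.72]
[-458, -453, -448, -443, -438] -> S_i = -458 + 5*i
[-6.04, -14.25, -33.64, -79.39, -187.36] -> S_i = -6.04*2.36^i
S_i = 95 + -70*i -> [95, 25, -45, -115, -185]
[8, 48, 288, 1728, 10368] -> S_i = 8*6^i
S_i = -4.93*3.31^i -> [-4.93, -16.32, -54.01, -178.78, -591.78]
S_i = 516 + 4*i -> [516, 520, 524, 528, 532]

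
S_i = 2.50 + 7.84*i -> [2.5, 10.34, 18.18, 26.02, 33.86]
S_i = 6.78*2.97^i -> [6.78, 20.14, 59.81, 177.62, 527.54]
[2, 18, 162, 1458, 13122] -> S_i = 2*9^i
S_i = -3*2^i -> [-3, -6, -12, -24, -48]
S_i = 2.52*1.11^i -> [2.52, 2.8, 3.1, 3.45, 3.83]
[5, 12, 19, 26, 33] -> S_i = 5 + 7*i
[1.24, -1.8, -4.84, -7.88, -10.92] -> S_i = 1.24 + -3.04*i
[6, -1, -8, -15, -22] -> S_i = 6 + -7*i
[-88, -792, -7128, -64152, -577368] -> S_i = -88*9^i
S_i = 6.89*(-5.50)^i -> [6.89, -37.89, 208.42, -1146.32, 6304.78]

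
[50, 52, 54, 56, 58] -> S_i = 50 + 2*i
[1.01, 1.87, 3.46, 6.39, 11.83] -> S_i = 1.01*1.85^i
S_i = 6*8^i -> [6, 48, 384, 3072, 24576]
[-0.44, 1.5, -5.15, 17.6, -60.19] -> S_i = -0.44*(-3.42)^i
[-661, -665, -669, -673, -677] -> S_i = -661 + -4*i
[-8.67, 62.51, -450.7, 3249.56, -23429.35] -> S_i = -8.67*(-7.21)^i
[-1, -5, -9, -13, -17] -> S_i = -1 + -4*i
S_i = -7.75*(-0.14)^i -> [-7.75, 1.09, -0.15, 0.02, -0.0]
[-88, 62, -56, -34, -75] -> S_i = Random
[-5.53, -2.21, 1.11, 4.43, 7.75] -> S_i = -5.53 + 3.32*i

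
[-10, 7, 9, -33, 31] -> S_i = Random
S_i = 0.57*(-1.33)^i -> [0.57, -0.76, 1.01, -1.34, 1.78]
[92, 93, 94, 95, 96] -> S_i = 92 + 1*i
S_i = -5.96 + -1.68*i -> [-5.96, -7.64, -9.32, -11.0, -12.68]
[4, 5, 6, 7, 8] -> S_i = 4 + 1*i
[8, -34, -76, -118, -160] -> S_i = 8 + -42*i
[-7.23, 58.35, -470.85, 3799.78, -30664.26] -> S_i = -7.23*(-8.07)^i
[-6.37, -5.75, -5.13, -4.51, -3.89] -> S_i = -6.37 + 0.62*i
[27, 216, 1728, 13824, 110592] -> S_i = 27*8^i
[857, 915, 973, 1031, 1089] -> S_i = 857 + 58*i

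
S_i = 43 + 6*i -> [43, 49, 55, 61, 67]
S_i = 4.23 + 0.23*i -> [4.23, 4.46, 4.69, 4.92, 5.15]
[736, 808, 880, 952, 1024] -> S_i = 736 + 72*i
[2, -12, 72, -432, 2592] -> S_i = 2*-6^i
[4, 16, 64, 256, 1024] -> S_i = 4*4^i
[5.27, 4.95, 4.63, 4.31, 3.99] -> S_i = 5.27 + -0.32*i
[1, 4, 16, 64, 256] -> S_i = 1*4^i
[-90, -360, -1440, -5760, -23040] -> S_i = -90*4^i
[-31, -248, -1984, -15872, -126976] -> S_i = -31*8^i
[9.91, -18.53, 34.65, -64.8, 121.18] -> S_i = 9.91*(-1.87)^i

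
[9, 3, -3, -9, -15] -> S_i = 9 + -6*i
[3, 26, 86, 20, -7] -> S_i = Random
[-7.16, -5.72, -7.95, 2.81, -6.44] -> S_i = Random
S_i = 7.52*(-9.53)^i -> [7.52, -71.67, 682.97, -6508.73, 62028.24]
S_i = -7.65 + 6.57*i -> [-7.65, -1.08, 5.49, 12.06, 18.63]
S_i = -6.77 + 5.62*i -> [-6.77, -1.15, 4.47, 10.09, 15.71]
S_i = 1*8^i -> [1, 8, 64, 512, 4096]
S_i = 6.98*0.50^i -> [6.98, 3.49, 1.74, 0.87, 0.44]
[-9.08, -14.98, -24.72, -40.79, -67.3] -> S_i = -9.08*1.65^i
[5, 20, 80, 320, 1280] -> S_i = 5*4^i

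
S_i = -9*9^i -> [-9, -81, -729, -6561, -59049]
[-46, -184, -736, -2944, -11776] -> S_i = -46*4^i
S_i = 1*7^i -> [1, 7, 49, 343, 2401]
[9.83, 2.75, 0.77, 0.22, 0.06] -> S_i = 9.83*0.28^i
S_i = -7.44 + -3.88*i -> [-7.44, -11.32, -15.2, -19.08, -22.96]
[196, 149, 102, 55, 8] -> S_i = 196 + -47*i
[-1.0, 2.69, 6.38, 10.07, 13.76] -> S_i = -1.00 + 3.69*i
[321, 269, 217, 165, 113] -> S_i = 321 + -52*i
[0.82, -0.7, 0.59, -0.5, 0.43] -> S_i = 0.82*(-0.85)^i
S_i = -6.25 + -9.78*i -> [-6.25, -16.03, -25.81, -35.59, -45.37]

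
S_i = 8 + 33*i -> [8, 41, 74, 107, 140]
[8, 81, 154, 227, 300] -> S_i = 8 + 73*i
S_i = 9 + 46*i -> [9, 55, 101, 147, 193]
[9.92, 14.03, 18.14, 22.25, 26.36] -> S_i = 9.92 + 4.11*i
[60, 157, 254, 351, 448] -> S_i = 60 + 97*i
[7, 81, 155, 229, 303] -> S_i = 7 + 74*i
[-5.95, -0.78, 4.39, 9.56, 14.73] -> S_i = -5.95 + 5.17*i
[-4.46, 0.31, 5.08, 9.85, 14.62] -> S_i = -4.46 + 4.77*i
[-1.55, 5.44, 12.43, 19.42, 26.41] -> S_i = -1.55 + 6.99*i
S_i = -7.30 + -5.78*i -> [-7.3, -13.08, -18.86, -24.64, -30.42]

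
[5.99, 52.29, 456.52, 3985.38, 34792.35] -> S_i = 5.99*8.73^i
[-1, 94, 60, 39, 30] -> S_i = Random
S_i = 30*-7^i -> [30, -210, 1470, -10290, 72030]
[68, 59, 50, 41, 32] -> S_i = 68 + -9*i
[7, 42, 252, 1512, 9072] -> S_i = 7*6^i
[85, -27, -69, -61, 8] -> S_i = Random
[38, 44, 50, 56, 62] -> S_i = 38 + 6*i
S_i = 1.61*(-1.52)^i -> [1.61, -2.45, 3.72, -5.65, 8.59]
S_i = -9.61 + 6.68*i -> [-9.61, -2.93, 3.75, 10.43, 17.11]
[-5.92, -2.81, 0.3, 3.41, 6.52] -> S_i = -5.92 + 3.11*i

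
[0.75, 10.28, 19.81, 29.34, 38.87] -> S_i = 0.75 + 9.53*i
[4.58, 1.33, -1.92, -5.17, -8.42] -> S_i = 4.58 + -3.25*i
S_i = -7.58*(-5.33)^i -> [-7.58, 40.4, -215.34, 1147.76, -6117.56]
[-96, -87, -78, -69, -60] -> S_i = -96 + 9*i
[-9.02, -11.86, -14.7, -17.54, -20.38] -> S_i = -9.02 + -2.84*i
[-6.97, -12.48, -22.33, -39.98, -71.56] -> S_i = -6.97*1.79^i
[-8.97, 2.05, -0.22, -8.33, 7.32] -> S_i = Random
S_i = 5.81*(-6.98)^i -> [5.81, -40.55, 283.07, -1975.8, 13791.07]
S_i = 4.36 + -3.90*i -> [4.36, 0.46, -3.44, -7.34, -11.24]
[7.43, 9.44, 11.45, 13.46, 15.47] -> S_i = 7.43 + 2.01*i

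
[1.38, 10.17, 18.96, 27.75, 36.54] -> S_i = 1.38 + 8.79*i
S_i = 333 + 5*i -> [333, 338, 343, 348, 353]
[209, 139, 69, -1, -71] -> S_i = 209 + -70*i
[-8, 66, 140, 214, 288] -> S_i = -8 + 74*i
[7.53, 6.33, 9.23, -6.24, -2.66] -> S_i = Random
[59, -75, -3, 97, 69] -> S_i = Random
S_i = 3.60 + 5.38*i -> [3.6, 8.98, 14.36, 19.74, 25.12]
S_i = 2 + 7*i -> [2, 9, 16, 23, 30]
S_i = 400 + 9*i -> [400, 409, 418, 427, 436]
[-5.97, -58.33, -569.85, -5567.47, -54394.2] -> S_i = -5.97*9.77^i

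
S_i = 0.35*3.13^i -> [0.35, 1.1, 3.43, 10.73, 33.59]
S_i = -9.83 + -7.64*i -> [-9.83, -17.47, -25.11, -32.75, -40.39]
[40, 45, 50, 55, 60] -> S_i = 40 + 5*i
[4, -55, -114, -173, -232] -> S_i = 4 + -59*i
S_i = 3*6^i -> [3, 18, 108, 648, 3888]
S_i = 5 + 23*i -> [5, 28, 51, 74, 97]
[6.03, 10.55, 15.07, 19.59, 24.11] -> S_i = 6.03 + 4.52*i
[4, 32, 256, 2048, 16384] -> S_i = 4*8^i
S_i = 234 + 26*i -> [234, 260, 286, 312, 338]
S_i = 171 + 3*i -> [171, 174, 177, 180, 183]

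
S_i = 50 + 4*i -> [50, 54, 58, 62, 66]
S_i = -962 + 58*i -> [-962, -904, -846, -788, -730]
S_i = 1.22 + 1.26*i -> [1.22, 2.48, 3.74, 5.0, 6.26]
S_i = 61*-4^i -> [61, -244, 976, -3904, 15616]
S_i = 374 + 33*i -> [374, 407, 440, 473, 506]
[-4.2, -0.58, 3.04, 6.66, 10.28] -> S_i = -4.20 + 3.62*i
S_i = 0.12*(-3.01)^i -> [0.12, -0.36, 1.09, -3.27, 9.85]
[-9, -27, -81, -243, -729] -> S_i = -9*3^i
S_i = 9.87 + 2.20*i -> [9.87, 12.07, 14.27, 16.47, 18.67]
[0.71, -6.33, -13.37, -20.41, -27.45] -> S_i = 0.71 + -7.04*i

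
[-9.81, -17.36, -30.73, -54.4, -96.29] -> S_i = -9.81*1.77^i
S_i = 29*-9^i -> [29, -261, 2349, -21141, 190269]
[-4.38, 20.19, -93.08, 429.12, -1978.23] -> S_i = -4.38*(-4.61)^i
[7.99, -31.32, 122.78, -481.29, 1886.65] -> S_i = 7.99*(-3.92)^i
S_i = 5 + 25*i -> [5, 30, 55, 80, 105]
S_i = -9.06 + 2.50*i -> [-9.06, -6.56, -4.06, -1.56, 0.94]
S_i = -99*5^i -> [-99, -495, -2475, -12375, -61875]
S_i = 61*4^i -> [61, 244, 976, 3904, 15616]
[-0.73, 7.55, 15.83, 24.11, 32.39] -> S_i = -0.73 + 8.28*i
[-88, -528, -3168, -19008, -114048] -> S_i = -88*6^i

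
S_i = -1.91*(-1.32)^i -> [-1.91, 2.52, -3.33, 4.39, -5.8]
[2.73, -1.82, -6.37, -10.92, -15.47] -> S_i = 2.73 + -4.55*i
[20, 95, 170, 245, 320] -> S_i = 20 + 75*i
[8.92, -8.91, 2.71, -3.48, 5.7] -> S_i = Random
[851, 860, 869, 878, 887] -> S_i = 851 + 9*i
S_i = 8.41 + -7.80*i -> [8.41, 0.61, -7.19, -14.99, -22.79]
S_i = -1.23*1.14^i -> [-1.23, -1.4, -1.6, -1.82, -2.08]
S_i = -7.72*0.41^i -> [-7.72, -3.17, -1.3, -0.53, -0.22]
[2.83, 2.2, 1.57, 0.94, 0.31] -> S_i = 2.83 + -0.63*i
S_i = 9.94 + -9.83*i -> [9.94, 0.11, -9.72, -19.55, -29.38]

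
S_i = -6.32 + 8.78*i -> [-6.32, 2.46, 11.24, 20.02, 28.8]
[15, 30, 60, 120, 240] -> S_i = 15*2^i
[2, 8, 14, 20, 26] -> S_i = 2 + 6*i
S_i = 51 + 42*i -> [51, 93, 135, 177, 219]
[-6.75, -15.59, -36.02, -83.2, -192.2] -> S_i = -6.75*2.31^i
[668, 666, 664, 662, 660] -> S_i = 668 + -2*i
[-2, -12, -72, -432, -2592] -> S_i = -2*6^i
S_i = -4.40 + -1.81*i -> [-4.4, -6.21, -8.02, -9.83, -11.64]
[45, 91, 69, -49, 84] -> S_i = Random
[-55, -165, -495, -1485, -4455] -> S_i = -55*3^i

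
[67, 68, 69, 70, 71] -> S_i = 67 + 1*i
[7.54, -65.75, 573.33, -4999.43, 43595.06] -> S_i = 7.54*(-8.72)^i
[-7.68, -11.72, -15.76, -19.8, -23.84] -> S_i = -7.68 + -4.04*i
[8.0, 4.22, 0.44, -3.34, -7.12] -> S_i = 8.00 + -3.78*i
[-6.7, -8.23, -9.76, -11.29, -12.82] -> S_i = -6.70 + -1.53*i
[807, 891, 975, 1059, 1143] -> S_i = 807 + 84*i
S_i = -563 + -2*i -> [-563, -565, -567, -569, -571]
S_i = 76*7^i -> [76, 532, 3724, 26068, 182476]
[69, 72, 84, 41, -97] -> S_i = Random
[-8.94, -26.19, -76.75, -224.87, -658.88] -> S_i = -8.94*2.93^i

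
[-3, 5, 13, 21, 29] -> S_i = -3 + 8*i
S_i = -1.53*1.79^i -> [-1.53, -2.74, -4.9, -8.78, -15.71]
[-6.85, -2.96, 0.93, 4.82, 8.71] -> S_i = -6.85 + 3.89*i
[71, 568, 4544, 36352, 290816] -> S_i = 71*8^i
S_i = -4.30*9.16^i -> [-4.3, -39.39, -360.79, -3304.87, -30272.64]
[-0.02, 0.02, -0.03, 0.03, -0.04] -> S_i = -0.02*(-1.16)^i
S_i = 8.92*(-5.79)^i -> [8.92, -51.65, 299.03, -1731.41, 10024.88]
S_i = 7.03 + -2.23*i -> [7.03, 4.8, 2.57, 0.34, -1.89]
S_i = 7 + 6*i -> [7, 13, 19, 25, 31]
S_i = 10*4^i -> [10, 40, 160, 640, 2560]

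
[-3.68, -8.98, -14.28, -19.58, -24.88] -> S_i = -3.68 + -5.30*i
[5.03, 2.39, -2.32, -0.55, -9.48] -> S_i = Random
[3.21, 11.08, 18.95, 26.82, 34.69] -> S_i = 3.21 + 7.87*i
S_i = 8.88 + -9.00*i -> [8.88, -0.12, -9.12, -18.12, -27.12]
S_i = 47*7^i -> [47, 329, 2303, 16121, 112847]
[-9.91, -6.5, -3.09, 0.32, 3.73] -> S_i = -9.91 + 3.41*i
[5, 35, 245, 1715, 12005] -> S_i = 5*7^i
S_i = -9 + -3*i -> [-9, -12, -15, -18, -21]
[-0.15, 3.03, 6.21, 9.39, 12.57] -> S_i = -0.15 + 3.18*i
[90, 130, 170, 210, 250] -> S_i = 90 + 40*i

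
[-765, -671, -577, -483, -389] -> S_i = -765 + 94*i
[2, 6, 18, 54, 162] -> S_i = 2*3^i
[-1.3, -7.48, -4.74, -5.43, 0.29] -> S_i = Random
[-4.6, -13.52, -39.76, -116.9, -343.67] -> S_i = -4.60*2.94^i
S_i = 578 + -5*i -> [578, 573, 568, 563, 558]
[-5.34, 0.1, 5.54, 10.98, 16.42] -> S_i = -5.34 + 5.44*i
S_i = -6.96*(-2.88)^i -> [-6.96, 20.04, -57.73, 166.26, -478.83]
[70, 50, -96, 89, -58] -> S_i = Random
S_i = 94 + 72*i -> [94, 166, 238, 310, 382]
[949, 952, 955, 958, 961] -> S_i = 949 + 3*i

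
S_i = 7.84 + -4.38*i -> [7.84, 3.46, -0.92, -5.3, -9.68]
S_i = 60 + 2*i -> [60, 62, 64, 66, 68]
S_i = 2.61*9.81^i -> [2.61, 25.6, 251.18, 2464.04, 24172.22]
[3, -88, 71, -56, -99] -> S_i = Random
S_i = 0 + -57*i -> [0, -57, -114, -171, -228]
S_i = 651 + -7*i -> [651, 644, 637, 630, 623]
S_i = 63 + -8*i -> [63, 55, 47, 39, 31]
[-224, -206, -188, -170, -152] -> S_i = -224 + 18*i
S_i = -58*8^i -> [-58, -464, -3712, -29696, -237568]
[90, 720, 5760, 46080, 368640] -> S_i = 90*8^i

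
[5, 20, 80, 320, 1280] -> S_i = 5*4^i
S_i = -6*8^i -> [-6, -48, -384, -3072, -24576]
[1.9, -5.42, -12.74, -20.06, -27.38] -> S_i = 1.90 + -7.32*i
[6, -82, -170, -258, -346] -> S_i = 6 + -88*i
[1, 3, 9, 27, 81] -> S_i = 1*3^i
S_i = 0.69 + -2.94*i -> [0.69, -2.25, -5.19, -8.13, -11.07]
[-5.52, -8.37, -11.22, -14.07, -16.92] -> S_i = -5.52 + -2.85*i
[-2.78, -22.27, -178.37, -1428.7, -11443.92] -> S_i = -2.78*8.01^i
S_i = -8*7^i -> [-8, -56, -392, -2744, -19208]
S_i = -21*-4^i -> [-21, 84, -336, 1344, -5376]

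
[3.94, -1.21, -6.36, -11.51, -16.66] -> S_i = 3.94 + -5.15*i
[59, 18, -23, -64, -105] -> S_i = 59 + -41*i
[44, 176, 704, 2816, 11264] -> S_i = 44*4^i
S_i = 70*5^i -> [70, 350, 1750, 8750, 43750]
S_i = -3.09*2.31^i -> [-3.09, -7.14, -16.49, -38.09, -87.98]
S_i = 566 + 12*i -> [566, 578, 590, 602, 614]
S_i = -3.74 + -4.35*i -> [-3.74, -8.09, -12.44, -16.79, -21.14]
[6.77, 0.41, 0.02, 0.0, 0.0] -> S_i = 6.77*0.06^i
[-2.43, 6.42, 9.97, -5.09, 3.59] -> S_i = Random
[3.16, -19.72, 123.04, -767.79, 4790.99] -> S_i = 3.16*(-6.24)^i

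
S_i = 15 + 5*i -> [15, 20, 25, 30, 35]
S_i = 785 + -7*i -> [785, 778, 771, 764, 757]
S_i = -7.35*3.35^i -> [-7.35, -24.62, -82.49, -276.33, -925.69]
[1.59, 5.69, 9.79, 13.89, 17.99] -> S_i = 1.59 + 4.10*i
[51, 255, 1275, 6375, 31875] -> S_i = 51*5^i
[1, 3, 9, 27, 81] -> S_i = 1*3^i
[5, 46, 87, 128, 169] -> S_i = 5 + 41*i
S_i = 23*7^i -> [23, 161, 1127, 7889, 55223]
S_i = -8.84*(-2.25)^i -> [-8.84, 19.89, -44.75, 100.69, -226.56]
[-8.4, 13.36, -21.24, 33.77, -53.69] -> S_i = -8.40*(-1.59)^i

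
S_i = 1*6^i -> [1, 6, 36, 216, 1296]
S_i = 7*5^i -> [7, 35, 175, 875, 4375]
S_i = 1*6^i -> [1, 6, 36, 216, 1296]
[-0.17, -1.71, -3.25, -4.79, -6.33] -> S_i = -0.17 + -1.54*i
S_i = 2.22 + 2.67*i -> [2.22, 4.89, 7.56, 10.23, 12.9]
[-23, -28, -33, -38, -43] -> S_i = -23 + -5*i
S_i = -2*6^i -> [-2, -12, -72, -432, -2592]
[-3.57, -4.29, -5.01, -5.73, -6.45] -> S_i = -3.57 + -0.72*i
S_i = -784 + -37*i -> [-784, -821, -858, -895, -932]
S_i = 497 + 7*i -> [497, 504, 511, 518, 525]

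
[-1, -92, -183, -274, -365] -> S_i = -1 + -91*i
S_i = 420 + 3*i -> [420, 423, 426, 429, 432]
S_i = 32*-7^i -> [32, -224, 1568, -10976, 76832]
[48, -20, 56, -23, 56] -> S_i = Random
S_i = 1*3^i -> [1, 3, 9, 27, 81]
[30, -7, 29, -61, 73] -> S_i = Random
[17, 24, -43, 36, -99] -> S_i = Random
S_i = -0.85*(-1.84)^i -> [-0.85, 1.56, -2.88, 5.3, -9.74]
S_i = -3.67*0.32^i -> [-3.67, -1.17, -0.38, -0.12, -0.04]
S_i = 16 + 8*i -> [16, 24, 32, 40, 48]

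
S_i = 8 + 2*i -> [8, 10, 12, 14, 16]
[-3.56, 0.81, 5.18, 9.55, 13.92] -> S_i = -3.56 + 4.37*i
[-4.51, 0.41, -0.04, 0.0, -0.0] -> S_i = -4.51*(-0.09)^i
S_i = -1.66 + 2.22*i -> [-1.66, 0.56, 2.78, 5.0, 7.22]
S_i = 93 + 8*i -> [93, 101, 109, 117, 125]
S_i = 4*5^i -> [4, 20, 100, 500, 2500]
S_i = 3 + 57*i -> [3, 60, 117, 174, 231]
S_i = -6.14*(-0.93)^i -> [-6.14, 5.71, -5.31, 4.94, -4.59]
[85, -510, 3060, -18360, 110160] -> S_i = 85*-6^i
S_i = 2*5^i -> [2, 10, 50, 250, 1250]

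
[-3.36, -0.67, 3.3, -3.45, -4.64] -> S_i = Random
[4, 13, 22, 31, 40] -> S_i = 4 + 9*i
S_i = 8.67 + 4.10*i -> [8.67, 12.77, 16.87, 20.97, 25.07]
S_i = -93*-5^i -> [-93, 465, -2325, 11625, -58125]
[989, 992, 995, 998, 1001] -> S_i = 989 + 3*i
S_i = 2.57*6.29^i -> [2.57, 16.17, 101.68, 639.57, 4022.87]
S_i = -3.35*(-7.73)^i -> [-3.35, 25.9, -200.17, 1547.33, -11960.87]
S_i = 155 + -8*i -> [155, 147, 139, 131, 123]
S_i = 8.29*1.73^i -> [8.29, 14.34, 24.81, 42.92, 74.26]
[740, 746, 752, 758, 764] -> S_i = 740 + 6*i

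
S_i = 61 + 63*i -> [61, 124, 187, 250, 313]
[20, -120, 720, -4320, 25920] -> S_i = 20*-6^i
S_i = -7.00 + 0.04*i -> [-7.0, -6.96, -6.92, -6.88, -6.84]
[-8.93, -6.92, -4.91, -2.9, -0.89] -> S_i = -8.93 + 2.01*i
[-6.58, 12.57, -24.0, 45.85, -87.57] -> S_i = -6.58*(-1.91)^i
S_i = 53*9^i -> [53, 477, 4293, 38637, 347733]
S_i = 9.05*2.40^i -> [9.05, 21.72, 52.13, 125.11, 300.26]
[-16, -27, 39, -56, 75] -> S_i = Random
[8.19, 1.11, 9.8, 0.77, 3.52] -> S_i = Random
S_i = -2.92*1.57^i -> [-2.92, -4.58, -7.2, -11.3, -17.74]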